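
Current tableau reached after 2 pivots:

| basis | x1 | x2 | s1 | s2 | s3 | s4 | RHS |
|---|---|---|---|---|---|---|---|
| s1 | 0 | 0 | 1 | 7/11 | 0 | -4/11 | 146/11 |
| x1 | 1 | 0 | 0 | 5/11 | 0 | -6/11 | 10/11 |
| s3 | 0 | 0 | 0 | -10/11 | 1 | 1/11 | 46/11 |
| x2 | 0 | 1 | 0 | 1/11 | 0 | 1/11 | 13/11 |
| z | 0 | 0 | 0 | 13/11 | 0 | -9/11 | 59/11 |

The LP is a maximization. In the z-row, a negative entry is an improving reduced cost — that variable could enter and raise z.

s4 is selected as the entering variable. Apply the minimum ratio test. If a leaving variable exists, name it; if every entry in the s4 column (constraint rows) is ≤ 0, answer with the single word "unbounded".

x2

Ratios: row 1 (s1): entry -4/11 ≤ 0, skip; row 2 (x1): entry -6/11 ≤ 0, skip; row 3 (s3): (46/11)/(1/11) = 46; row 4 (x2): (13/11)/(1/11) = 13.
Minimum ratio is in the x2 row, so x2 leaves.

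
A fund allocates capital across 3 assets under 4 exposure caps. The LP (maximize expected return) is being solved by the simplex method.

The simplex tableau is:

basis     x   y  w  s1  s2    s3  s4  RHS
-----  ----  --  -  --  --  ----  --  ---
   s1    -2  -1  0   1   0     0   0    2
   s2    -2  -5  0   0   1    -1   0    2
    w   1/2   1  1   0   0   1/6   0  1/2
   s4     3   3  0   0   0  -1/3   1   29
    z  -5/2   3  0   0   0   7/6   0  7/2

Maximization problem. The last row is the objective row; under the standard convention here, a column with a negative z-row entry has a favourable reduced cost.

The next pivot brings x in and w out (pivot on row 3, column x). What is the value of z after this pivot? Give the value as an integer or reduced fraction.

6

Minimum ratio for x: (1/2)/(1/2) = 1.
z changes by −(z-row coeff of x)·ratio = −(-5/2)·1 = 5/2.
New z = 7/2 + (5/2) = 6.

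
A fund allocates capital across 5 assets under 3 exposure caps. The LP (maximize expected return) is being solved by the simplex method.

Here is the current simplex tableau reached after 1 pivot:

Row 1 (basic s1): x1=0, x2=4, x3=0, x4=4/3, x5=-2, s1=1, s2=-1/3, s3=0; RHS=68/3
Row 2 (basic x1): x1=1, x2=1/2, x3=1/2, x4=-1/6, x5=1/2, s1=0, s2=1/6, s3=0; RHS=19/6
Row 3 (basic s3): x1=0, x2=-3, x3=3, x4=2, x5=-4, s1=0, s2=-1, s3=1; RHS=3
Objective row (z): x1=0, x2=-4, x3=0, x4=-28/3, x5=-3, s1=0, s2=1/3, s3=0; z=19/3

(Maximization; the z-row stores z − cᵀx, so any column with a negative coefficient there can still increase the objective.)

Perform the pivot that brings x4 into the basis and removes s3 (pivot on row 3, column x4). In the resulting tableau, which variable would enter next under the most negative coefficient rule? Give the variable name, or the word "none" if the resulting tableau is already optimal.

x5

Pivot element 2. New z-row = old z-row − (-28/3)·(row 3/2).
Updated z-row coefficients: x1: 0, x2: -18, x3: 14, x4: 0, x5: -65/3, s1: 0, s2: -13/3, s3: 14/3.
The most negative is -65/3 in column x5, so x5 would enter next.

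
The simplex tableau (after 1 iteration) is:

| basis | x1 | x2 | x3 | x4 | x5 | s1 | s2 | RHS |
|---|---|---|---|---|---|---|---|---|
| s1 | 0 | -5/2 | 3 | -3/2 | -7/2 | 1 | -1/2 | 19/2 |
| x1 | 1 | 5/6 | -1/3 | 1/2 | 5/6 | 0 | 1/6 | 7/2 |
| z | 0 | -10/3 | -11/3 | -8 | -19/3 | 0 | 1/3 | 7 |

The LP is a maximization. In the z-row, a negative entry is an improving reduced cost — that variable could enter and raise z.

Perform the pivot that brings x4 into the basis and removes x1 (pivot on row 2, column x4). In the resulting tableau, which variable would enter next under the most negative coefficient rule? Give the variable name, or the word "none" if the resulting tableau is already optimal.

Pivot element 1/2. New z-row = old z-row − (-8)·(row 2/(1/2)).
Updated z-row coefficients: x1: 16, x2: 10, x3: -9, x4: 0, x5: 7, s1: 0, s2: 3.
The most negative is -9 in column x3, so x3 would enter next.

x3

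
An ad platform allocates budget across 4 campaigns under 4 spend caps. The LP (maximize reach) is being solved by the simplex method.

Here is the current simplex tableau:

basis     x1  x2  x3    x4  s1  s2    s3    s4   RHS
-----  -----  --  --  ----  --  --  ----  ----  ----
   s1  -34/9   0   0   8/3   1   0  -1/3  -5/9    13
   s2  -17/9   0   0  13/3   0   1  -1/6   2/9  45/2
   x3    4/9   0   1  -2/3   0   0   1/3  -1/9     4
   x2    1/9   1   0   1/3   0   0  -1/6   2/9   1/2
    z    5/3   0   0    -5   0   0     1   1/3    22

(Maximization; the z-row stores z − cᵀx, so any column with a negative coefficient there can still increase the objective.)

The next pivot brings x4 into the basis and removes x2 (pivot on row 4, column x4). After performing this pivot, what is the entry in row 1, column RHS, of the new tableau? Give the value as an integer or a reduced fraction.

9

Pivot element is row 4, column x4: 1/3.
Normalize row 4: new (row 4, RHS) = (1/2)/(1/3) = 3/2.
row 1 ← row 1 − (8/3)·(new row 4): 13 − (8/3)·(3/2) = 9.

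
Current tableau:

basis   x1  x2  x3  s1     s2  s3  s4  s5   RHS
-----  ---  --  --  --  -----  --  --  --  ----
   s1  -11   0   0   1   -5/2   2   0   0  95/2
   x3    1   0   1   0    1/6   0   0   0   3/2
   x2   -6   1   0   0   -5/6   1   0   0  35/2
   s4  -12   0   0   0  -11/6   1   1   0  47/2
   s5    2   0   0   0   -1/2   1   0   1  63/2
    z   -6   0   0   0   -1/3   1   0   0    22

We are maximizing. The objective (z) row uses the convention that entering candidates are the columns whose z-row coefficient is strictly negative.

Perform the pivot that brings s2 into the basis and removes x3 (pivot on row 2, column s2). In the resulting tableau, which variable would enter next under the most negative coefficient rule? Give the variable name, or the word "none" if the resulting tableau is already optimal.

Pivot element 1/6. New z-row = old z-row − (-1/3)·(row 2/(1/6)).
Updated z-row coefficients: x1: -4, x2: 0, x3: 2, s1: 0, s2: 0, s3: 1, s4: 0, s5: 0.
The most negative is -4 in column x1, so x1 would enter next.

x1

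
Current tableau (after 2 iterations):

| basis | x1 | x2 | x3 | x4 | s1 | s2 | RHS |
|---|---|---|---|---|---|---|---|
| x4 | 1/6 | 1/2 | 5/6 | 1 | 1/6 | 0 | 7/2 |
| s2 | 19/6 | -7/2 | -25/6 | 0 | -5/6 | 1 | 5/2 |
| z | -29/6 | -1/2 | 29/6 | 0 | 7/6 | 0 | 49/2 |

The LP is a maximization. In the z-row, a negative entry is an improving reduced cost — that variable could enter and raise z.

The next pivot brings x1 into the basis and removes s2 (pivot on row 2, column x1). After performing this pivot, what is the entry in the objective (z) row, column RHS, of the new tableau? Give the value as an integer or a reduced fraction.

538/19

Pivot element is row 2, column x1: 19/6.
Normalize row 2: new (row 2, RHS) = (5/2)/(19/6) = 15/19.
z-row ← z-row − (-29/6)·(new row 2): 49/2 − (-29/6)·(15/19) = 538/19.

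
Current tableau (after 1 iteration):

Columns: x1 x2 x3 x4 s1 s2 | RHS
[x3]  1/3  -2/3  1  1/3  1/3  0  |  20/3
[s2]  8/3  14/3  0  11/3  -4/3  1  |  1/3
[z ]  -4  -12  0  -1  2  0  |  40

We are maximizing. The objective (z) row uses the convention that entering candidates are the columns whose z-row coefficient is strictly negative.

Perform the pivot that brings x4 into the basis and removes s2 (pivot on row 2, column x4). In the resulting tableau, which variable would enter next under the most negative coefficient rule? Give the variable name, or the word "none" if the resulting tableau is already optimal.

x2

Pivot element 11/3. New z-row = old z-row − (-1)·(row 2/(11/3)).
Updated z-row coefficients: x1: -36/11, x2: -118/11, x3: 0, x4: 0, s1: 18/11, s2: 3/11.
The most negative is -118/11 in column x2, so x2 would enter next.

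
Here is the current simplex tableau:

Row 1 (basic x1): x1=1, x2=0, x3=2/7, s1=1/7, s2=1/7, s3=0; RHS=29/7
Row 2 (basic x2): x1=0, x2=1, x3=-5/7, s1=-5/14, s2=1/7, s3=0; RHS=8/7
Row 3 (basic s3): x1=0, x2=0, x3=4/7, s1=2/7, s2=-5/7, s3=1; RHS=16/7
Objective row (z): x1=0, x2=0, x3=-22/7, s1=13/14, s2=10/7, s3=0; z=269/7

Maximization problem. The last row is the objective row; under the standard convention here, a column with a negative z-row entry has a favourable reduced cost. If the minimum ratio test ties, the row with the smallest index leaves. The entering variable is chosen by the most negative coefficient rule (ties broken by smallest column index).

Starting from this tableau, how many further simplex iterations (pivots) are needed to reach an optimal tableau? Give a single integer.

2

pivot: x3 in, s3 out → z = 51
pivot: s2 in, x1 out → z = 66
No improving column remains; optimal.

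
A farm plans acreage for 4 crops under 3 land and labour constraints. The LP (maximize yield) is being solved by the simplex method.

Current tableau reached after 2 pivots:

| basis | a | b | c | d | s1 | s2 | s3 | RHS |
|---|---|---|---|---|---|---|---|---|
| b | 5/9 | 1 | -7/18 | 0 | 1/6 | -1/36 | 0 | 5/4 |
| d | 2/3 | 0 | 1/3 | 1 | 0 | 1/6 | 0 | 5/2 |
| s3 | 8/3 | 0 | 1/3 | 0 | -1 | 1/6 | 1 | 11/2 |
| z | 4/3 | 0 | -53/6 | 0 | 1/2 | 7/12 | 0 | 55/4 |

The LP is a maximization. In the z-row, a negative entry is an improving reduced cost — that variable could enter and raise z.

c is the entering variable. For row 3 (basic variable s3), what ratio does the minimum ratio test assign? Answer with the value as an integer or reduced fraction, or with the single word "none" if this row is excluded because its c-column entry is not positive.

33/2

Ratio = RHS / (c entry) = (11/2) / (1/3) = 33/2.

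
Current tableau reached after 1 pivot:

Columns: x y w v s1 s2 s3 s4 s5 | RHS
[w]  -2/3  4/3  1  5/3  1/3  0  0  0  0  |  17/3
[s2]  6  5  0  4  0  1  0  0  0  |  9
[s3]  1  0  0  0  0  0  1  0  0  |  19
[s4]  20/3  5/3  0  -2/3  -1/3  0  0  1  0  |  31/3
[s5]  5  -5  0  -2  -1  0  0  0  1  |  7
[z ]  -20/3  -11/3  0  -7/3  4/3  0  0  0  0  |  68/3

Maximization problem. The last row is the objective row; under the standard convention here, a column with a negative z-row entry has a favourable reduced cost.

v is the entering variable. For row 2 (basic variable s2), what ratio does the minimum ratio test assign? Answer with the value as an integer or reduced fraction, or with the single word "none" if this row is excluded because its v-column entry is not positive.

Ratio = RHS / (v entry) = 9 / 4 = 9/4.

9/4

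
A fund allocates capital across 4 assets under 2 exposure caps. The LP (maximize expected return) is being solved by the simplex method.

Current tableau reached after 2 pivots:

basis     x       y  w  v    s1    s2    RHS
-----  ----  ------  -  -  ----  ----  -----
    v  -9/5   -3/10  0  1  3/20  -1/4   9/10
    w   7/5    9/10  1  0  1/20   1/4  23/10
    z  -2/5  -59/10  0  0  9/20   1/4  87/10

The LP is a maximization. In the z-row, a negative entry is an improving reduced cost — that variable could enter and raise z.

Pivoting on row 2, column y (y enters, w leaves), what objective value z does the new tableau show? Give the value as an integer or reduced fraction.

Minimum ratio for y: (23/10)/(9/10) = 23/9.
z changes by −(z-row coeff of y)·ratio = −(-59/10)·(23/9) = 1357/90.
New z = 87/10 + (1357/90) = 214/9.

214/9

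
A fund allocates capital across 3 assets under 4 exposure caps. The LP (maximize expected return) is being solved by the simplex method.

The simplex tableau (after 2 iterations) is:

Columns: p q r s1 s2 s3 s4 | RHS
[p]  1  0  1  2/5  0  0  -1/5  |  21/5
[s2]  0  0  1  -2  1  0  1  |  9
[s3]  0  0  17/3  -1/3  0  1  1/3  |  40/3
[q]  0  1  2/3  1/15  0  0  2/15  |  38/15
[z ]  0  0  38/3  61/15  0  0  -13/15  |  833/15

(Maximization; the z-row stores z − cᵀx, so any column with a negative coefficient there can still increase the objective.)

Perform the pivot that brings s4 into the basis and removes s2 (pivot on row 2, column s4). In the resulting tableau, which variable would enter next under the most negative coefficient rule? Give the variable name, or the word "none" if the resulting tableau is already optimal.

none

Pivot element 1. New z-row = old z-row − (-13/15)·(row 2/1).
Updated z-row coefficients: p: 0, q: 0, r: 203/15, s1: 7/3, s2: 13/15, s3: 0, s4: 0.
No coefficient is strictly negative; the tableau after this pivot is optimal.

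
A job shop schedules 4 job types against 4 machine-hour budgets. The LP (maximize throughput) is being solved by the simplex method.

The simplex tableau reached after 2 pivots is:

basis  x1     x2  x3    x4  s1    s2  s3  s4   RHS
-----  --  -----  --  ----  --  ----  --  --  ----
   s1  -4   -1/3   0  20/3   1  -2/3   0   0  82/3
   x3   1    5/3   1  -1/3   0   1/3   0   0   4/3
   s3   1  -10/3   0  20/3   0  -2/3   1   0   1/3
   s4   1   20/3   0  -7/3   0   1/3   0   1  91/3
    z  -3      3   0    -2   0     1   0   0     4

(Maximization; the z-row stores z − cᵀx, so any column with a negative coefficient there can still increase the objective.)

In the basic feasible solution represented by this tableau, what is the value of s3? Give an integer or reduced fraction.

s3 is basic (row 3); its value is the RHS of that row: 1/3.

1/3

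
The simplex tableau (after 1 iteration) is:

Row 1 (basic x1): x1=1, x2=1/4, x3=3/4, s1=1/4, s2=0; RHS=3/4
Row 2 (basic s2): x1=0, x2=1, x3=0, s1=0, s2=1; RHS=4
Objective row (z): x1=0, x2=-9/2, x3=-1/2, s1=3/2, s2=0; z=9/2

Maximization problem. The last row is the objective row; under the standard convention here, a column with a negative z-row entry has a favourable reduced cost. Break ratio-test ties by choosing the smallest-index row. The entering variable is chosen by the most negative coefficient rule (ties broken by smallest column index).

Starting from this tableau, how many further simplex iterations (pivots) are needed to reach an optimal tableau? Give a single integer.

pivot: x2 in, x1 out → z = 18
No improving column remains; optimal.

1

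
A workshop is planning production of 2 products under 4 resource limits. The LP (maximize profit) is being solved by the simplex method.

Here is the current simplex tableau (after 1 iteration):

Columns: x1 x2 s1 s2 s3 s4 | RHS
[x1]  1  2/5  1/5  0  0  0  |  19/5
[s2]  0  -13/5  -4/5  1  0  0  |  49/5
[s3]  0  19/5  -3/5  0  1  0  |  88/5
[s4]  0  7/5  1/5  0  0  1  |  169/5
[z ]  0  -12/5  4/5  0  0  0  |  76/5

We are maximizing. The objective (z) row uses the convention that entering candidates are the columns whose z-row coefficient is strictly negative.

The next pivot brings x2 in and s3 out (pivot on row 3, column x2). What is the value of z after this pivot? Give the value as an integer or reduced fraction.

Minimum ratio for x2: (88/5)/(19/5) = 88/19.
z changes by −(z-row coeff of x2)·ratio = −(-12/5)·(88/19) = 1056/95.
New z = 76/5 + (1056/95) = 500/19.

500/19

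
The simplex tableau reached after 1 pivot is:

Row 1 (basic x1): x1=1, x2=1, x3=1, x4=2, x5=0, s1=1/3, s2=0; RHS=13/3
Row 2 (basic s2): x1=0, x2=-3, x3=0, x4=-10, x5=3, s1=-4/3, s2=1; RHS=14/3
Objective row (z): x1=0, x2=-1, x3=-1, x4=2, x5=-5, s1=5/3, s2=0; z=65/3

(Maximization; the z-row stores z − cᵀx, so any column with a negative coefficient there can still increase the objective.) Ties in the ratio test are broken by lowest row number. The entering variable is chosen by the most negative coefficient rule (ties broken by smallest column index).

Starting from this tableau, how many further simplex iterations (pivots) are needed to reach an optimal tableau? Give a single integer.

pivot: x5 in, s2 out → z = 265/9
pivot: x4 in, x1 out → z = 551/9
No improving column remains; optimal.

2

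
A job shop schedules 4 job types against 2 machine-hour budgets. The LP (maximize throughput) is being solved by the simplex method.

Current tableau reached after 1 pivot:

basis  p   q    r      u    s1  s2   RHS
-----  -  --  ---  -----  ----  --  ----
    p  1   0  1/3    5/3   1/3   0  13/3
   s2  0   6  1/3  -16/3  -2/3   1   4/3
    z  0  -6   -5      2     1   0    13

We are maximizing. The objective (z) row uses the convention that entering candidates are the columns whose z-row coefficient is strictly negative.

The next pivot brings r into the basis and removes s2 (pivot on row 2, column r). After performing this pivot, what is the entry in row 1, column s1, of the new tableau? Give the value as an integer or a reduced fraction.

1

Pivot element is row 2, column r: 1/3.
Normalize row 2: new (row 2, s1) = (-2/3)/(1/3) = -2.
row 1 ← row 1 − (1/3)·(new row 2): 1/3 − (1/3)·(-2) = 1.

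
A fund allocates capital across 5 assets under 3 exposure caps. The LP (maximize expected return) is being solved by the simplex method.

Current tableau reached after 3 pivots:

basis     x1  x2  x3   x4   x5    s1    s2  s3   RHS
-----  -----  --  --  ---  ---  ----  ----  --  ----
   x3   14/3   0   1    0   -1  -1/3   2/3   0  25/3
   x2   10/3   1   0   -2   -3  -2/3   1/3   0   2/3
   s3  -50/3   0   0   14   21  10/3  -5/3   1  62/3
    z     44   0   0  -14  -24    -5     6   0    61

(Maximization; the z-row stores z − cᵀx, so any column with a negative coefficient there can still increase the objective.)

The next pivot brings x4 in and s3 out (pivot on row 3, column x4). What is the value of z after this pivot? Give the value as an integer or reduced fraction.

Minimum ratio for x4: (62/3)/14 = 31/21.
z changes by −(z-row coeff of x4)·ratio = −(-14)·(31/21) = 62/3.
New z = 61 + (62/3) = 245/3.

245/3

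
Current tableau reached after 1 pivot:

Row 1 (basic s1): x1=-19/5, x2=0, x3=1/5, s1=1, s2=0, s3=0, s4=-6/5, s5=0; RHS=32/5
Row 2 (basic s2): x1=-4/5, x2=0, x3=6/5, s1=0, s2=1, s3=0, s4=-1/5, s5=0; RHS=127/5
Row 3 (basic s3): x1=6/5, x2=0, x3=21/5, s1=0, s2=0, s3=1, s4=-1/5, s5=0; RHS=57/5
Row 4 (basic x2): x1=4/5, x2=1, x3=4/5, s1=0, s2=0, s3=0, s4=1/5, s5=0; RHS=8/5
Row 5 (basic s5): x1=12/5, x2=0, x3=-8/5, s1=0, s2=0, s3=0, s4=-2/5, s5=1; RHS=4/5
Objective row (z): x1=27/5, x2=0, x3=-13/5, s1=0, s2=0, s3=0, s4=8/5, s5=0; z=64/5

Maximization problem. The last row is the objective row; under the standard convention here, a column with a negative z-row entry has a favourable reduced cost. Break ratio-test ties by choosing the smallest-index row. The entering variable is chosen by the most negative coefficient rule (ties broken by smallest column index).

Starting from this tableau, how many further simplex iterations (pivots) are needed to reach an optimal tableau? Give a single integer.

1

pivot: x3 in, x2 out → z = 18
No improving column remains; optimal.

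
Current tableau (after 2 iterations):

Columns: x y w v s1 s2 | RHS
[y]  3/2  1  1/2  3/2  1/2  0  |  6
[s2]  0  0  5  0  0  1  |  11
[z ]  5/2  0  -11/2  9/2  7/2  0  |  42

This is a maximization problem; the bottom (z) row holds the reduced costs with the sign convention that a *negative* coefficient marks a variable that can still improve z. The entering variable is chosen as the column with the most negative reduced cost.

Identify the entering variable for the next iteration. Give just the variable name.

w

Objective-row coefficients: x: 5/2, y: 0, w: -11/2, v: 9/2, s1: 7/2, s2: 0.
The most negative is -11/2 in column w, so w enters.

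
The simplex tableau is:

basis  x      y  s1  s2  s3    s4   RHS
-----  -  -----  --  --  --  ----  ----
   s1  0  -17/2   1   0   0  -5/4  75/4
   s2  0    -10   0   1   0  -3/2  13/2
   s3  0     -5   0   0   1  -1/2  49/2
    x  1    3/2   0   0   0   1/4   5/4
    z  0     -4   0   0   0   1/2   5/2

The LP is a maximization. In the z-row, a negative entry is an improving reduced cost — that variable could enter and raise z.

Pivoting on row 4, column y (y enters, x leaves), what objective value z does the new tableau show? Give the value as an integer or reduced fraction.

35/6

Minimum ratio for y: (5/4)/(3/2) = 5/6.
z changes by −(z-row coeff of y)·ratio = −(-4)·(5/6) = 10/3.
New z = 5/2 + (10/3) = 35/6.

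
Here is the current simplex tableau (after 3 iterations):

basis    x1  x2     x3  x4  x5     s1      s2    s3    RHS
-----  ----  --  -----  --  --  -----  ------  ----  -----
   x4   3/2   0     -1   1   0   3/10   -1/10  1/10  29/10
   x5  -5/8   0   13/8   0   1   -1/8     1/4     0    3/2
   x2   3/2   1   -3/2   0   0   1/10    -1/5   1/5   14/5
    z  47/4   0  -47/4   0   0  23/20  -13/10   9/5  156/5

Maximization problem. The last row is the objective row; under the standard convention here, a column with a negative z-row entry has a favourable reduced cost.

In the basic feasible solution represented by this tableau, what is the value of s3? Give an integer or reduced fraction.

s3 is nonbasic (not in the basis column), so its value in the current BFS is 0.

0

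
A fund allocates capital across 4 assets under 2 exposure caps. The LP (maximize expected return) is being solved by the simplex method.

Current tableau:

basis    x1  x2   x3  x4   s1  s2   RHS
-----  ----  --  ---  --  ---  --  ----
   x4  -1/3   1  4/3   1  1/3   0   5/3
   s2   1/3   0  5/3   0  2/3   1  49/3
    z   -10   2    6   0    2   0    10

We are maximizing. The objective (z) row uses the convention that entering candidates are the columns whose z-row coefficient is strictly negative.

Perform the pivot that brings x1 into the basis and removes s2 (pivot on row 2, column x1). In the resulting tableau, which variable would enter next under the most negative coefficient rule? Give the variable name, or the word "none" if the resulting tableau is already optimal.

Pivot element 1/3. New z-row = old z-row − (-10)·(row 2/(1/3)).
Updated z-row coefficients: x1: 0, x2: 2, x3: 56, x4: 0, s1: 22, s2: 30.
No coefficient is strictly negative; the tableau after this pivot is optimal.

none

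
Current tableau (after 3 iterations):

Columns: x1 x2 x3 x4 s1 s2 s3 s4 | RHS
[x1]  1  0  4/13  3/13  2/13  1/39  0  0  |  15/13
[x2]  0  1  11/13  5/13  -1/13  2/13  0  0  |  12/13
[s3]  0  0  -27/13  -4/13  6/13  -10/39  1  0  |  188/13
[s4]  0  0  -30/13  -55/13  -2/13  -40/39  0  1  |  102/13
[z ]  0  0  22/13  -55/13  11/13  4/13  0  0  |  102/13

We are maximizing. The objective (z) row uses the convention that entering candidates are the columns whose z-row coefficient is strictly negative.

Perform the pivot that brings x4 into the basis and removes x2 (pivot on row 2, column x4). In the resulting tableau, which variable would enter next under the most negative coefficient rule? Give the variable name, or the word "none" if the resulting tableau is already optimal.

none

Pivot element 5/13. New z-row = old z-row − (-55/13)·(row 2/(5/13)).
Updated z-row coefficients: x1: 0, x2: 11, x3: 11, x4: 0, s1: 0, s2: 2, s3: 0, s4: 0.
No coefficient is strictly negative; the tableau after this pivot is optimal.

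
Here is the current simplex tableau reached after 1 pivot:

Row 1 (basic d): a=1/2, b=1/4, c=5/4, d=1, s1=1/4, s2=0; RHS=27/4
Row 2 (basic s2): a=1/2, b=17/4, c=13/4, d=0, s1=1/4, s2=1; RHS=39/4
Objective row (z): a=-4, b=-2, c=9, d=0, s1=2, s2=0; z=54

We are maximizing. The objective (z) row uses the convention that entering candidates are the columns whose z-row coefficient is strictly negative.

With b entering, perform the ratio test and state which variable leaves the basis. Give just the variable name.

s2

Ratios: row 1 (d): (27/4)/(1/4) = 27; row 2 (s2): (39/4)/(17/4) = 39/17.
Minimum ratio 39/17 is in the s2 row, so s2 leaves.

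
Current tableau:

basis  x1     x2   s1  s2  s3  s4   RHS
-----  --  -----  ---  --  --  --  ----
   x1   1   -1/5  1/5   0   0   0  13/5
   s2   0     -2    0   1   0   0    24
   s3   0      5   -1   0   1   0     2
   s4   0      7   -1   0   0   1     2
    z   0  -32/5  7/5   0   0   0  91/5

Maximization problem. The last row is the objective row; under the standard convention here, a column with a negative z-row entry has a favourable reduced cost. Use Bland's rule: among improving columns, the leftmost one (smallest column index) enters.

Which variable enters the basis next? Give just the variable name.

Objective-row coefficients: x1: 0, x2: -32/5, s1: 7/5, s2: 0, s3: 0, s4: 0.
Improving columns: x2. Bland's rule picks the smallest column index → x2.

x2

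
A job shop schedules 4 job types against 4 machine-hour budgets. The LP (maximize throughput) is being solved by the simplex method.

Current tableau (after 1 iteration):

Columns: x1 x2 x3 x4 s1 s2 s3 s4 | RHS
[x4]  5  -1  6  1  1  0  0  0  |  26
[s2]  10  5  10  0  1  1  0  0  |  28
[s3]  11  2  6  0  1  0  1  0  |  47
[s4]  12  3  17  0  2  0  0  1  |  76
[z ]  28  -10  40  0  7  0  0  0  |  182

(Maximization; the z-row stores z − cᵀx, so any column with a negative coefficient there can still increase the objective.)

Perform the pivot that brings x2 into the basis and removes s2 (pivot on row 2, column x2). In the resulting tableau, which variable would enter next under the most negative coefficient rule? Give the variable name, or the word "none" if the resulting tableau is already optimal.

none

Pivot element 5. New z-row = old z-row − (-10)·(row 2/5).
Updated z-row coefficients: x1: 48, x2: 0, x3: 60, x4: 0, s1: 9, s2: 2, s3: 0, s4: 0.
No coefficient is strictly negative; the tableau after this pivot is optimal.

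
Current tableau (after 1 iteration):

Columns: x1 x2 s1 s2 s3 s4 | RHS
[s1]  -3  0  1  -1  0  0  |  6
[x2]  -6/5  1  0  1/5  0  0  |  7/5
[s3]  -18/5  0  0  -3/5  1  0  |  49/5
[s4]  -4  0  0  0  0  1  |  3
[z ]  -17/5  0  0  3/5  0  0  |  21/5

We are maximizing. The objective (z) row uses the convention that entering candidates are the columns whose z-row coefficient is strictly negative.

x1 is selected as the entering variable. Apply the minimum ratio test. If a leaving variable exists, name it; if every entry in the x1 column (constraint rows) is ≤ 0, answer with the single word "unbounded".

x1-column entries: row 1: -3, row 2: -6/5, row 3: -18/5, row 4: -4. All ≤ 0, so x1 can increase without bound; the LP is unbounded in this direction.

unbounded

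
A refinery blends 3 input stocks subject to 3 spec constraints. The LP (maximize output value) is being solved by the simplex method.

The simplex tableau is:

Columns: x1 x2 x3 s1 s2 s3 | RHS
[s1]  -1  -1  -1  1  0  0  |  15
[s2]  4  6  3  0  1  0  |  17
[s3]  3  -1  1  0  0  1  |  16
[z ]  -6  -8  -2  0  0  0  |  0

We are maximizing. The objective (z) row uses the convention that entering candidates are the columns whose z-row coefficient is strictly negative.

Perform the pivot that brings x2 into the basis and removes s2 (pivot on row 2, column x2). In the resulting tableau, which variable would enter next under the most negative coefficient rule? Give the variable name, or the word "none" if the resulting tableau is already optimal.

Pivot element 6. New z-row = old z-row − (-8)·(row 2/6).
Updated z-row coefficients: x1: -2/3, x2: 0, x3: 2, s1: 0, s2: 4/3, s3: 0.
The most negative is -2/3 in column x1, so x1 would enter next.

x1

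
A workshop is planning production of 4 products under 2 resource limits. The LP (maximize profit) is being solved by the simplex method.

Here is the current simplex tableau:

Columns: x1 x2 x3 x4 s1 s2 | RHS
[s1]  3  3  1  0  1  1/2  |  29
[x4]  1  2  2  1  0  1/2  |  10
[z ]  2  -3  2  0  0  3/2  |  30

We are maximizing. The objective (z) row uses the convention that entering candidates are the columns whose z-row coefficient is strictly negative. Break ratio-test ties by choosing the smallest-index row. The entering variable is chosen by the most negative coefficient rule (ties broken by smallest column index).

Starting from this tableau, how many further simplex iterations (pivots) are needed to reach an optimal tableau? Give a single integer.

pivot: x2 in, x4 out → z = 45
No improving column remains; optimal.

1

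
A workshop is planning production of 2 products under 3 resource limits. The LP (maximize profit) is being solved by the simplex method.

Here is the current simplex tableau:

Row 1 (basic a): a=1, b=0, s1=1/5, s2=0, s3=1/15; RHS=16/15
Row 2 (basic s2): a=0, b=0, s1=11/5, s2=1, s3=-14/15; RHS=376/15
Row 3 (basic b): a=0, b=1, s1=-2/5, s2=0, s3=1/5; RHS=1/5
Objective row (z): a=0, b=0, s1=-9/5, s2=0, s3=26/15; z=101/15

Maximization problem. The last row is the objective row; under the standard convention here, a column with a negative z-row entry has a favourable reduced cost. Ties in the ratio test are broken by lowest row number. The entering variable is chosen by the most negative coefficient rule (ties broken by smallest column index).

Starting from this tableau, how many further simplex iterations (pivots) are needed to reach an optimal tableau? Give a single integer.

1

pivot: s1 in, a out → z = 49/3
No improving column remains; optimal.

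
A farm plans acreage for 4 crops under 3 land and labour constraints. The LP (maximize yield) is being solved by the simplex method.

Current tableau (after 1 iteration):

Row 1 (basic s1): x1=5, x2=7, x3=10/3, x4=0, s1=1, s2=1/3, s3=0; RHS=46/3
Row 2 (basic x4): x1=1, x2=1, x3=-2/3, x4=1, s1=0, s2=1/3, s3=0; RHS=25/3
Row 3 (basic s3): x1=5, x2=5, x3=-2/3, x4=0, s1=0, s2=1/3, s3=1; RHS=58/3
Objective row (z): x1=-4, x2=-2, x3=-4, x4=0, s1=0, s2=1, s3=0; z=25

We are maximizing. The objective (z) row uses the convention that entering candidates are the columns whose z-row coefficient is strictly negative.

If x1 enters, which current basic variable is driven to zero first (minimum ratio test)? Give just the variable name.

s1

Ratios: row 1 (s1): (46/3)/5 = 46/15; row 2 (x4): (25/3)/1 = 25/3; row 3 (s3): (58/3)/5 = 58/15.
Minimum ratio 46/15 is in the s1 row, so s1 leaves.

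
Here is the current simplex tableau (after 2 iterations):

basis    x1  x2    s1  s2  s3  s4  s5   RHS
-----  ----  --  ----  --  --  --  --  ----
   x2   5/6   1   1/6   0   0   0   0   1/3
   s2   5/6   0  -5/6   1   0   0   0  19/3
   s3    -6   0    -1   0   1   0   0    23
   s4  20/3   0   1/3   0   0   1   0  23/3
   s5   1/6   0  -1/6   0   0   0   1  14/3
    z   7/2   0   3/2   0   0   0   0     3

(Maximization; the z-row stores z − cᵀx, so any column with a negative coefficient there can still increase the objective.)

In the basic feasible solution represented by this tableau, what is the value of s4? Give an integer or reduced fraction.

23/3

s4 is basic (row 4); its value is the RHS of that row: 23/3.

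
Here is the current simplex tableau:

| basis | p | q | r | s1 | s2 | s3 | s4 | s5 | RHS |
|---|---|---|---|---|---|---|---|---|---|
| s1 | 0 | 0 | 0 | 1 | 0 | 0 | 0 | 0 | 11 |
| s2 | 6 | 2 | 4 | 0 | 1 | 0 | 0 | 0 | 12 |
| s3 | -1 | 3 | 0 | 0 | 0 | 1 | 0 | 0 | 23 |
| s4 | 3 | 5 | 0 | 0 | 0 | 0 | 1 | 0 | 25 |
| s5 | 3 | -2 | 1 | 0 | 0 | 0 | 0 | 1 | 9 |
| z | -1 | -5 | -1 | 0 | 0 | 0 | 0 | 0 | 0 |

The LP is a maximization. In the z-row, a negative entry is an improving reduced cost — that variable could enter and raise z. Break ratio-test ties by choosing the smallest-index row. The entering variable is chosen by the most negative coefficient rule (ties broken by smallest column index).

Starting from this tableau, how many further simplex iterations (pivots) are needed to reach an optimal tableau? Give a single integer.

2

pivot: q in, s4 out → z = 25
pivot: r in, s2 out → z = 51/2
No improving column remains; optimal.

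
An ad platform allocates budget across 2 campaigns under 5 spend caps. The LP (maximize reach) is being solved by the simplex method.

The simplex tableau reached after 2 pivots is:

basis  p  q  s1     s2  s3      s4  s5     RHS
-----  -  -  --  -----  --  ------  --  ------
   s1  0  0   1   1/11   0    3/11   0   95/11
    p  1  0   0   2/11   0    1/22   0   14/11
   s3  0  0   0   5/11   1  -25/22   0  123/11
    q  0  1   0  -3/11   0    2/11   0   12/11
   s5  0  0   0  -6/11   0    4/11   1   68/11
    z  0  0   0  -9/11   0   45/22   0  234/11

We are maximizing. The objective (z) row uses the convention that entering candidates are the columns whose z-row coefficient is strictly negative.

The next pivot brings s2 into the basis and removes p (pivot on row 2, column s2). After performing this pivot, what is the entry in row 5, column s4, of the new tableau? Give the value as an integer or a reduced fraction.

1/2

Pivot element is row 2, column s2: 2/11.
Normalize row 2: new (row 2, s4) = (1/22)/(2/11) = 1/4.
row 5 ← row 5 − (-6/11)·(new row 2): 4/11 − (-6/11)·(1/4) = 1/2.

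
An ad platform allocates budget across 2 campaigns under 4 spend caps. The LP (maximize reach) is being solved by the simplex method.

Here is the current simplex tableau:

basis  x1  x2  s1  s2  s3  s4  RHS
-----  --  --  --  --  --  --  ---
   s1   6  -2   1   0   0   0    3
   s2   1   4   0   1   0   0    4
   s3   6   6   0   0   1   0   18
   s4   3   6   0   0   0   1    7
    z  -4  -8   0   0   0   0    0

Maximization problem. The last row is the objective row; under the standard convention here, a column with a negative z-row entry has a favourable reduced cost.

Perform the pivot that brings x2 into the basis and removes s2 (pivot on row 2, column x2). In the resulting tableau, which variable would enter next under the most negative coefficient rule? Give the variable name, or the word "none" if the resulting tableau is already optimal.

Pivot element 4. New z-row = old z-row − (-8)·(row 2/4).
Updated z-row coefficients: x1: -2, x2: 0, s1: 0, s2: 2, s3: 0, s4: 0.
The most negative is -2 in column x1, so x1 would enter next.

x1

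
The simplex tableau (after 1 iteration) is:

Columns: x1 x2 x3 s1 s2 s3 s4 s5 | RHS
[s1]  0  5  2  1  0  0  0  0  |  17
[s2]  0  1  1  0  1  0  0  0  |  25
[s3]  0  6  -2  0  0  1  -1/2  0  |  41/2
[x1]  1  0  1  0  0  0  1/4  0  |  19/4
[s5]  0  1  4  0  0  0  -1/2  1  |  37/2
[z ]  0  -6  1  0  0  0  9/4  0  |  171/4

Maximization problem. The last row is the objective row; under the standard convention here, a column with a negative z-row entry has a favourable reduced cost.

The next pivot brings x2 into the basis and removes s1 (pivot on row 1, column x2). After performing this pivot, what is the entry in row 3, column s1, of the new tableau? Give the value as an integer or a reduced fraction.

-6/5

Pivot element is row 1, column x2: 5.
Normalize row 1: new (row 1, s1) = 1/5 = 1/5.
row 3 ← row 3 − 6·(new row 1): 0 − 6·(1/5) = -6/5.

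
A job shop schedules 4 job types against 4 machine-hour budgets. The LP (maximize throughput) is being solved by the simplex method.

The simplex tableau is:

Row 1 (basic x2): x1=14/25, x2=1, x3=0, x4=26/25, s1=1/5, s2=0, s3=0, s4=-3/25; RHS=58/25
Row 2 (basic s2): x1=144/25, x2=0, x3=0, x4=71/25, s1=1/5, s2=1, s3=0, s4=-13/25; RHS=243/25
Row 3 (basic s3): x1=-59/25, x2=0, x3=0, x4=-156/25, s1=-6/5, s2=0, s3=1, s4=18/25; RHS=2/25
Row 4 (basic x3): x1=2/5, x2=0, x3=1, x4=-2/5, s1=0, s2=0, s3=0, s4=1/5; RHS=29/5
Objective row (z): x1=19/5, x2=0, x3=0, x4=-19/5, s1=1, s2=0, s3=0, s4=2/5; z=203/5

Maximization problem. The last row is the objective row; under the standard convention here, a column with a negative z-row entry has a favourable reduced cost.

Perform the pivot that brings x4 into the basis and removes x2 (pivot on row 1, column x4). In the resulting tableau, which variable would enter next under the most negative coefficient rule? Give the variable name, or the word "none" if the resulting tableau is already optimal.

s4

Pivot element 26/25. New z-row = old z-row − (-19/5)·(row 1/(26/25)).
Updated z-row coefficients: x1: 76/13, x2: 95/26, x3: 0, x4: 0, s1: 45/26, s2: 0, s3: 0, s4: -1/26.
The most negative is -1/26 in column s4, so s4 would enter next.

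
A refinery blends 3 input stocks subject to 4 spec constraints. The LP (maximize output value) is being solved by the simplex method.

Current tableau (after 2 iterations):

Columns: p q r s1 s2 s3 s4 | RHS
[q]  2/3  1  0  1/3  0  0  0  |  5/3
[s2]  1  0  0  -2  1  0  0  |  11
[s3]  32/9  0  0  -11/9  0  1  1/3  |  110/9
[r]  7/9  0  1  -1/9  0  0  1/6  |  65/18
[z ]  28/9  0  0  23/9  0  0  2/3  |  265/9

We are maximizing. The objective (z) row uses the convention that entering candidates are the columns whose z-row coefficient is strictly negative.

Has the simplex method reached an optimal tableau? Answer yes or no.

No objective-row coefficient is strictly negative, so no entering variable exists; the tableau is optimal.

yes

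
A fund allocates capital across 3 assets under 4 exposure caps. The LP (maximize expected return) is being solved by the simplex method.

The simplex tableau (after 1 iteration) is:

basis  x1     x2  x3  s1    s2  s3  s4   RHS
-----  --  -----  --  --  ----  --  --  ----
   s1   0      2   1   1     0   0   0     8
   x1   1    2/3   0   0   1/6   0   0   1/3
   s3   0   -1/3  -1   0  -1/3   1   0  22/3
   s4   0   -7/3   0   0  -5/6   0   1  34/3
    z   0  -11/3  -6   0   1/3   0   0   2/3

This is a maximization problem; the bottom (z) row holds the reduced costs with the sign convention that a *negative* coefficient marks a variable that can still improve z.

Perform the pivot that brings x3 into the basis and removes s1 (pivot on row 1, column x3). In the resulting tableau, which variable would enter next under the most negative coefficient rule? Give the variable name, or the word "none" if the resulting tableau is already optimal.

none

Pivot element 1. New z-row = old z-row − (-6)·(row 1/1).
Updated z-row coefficients: x1: 0, x2: 25/3, x3: 0, s1: 6, s2: 1/3, s3: 0, s4: 0.
No coefficient is strictly negative; the tableau after this pivot is optimal.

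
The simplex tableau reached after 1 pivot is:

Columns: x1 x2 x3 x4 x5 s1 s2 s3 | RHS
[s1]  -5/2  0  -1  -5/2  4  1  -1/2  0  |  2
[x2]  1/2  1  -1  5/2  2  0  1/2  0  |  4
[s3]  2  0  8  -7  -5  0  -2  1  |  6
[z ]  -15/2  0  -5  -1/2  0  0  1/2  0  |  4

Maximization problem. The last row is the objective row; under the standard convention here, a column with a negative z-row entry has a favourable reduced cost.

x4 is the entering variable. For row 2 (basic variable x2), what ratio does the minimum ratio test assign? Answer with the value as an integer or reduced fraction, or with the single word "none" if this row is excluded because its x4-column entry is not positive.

Ratio = RHS / (x4 entry) = 4 / (5/2) = 8/5.

8/5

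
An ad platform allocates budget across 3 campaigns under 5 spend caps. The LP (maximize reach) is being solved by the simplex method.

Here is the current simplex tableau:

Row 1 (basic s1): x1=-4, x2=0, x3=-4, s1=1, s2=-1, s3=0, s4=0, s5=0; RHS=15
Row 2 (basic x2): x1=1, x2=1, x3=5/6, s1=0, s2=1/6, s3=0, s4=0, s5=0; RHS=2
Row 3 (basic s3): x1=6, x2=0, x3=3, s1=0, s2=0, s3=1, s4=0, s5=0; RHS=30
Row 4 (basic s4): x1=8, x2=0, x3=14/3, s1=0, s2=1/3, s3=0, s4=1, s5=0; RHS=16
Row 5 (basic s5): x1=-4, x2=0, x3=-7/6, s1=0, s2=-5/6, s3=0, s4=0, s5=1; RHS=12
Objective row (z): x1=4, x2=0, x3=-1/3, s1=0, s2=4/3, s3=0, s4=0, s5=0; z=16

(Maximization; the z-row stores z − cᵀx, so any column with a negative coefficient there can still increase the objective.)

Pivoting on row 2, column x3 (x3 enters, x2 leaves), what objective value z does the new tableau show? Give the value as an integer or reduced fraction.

Minimum ratio for x3: 2/(5/6) = 12/5.
z changes by −(z-row coeff of x3)·ratio = −(-1/3)·(12/5) = 4/5.
New z = 16 + (4/5) = 84/5.

84/5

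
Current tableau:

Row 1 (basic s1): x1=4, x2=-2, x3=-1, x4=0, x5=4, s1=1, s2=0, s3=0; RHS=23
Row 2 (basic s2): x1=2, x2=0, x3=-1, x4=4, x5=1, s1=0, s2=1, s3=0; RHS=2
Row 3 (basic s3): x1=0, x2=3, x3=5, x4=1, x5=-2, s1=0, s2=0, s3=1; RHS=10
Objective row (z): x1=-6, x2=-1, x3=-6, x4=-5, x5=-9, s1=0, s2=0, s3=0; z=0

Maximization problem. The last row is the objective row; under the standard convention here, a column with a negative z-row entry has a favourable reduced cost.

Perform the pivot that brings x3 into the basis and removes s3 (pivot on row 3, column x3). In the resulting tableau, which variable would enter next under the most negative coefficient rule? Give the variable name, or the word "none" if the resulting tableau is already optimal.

x5

Pivot element 5. New z-row = old z-row − (-6)·(row 3/5).
Updated z-row coefficients: x1: -6, x2: 13/5, x3: 0, x4: -19/5, x5: -57/5, s1: 0, s2: 0, s3: 6/5.
The most negative is -57/5 in column x5, so x5 would enter next.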